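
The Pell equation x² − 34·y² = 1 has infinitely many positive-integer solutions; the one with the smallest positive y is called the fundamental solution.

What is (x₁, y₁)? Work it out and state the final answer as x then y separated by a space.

√34 → a₀=5, period (1,4,1,10); ℓ=4 even so k=3
a_0=5:  p_0=5·1+0=5,  q_0=5·0+1=1
a_1=1:  p_1=1·5+1=6,  q_1=1·1+0=1
a_2=4:  p_2=4·6+5=29,  q_2=4·1+1=5
a_3=1:  p_3=1·29+6=35,  q_3=1·5+1=6
(x₁, y₁) = (35, 6);  35² − 34·6² = 1 ✓

35 6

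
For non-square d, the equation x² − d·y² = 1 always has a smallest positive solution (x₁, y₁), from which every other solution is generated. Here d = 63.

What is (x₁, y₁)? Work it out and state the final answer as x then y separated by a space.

8 1

[7; 1,14] for √63; ℓ=2 ⇒ convergent index 1
k=0  a_k=7  p_k/q_k = 7/1
k=1  a_k=1  p_k/q_k = 8/1
→ (8, 1).  Check: 8²=64, 63·1²=63, difference 1.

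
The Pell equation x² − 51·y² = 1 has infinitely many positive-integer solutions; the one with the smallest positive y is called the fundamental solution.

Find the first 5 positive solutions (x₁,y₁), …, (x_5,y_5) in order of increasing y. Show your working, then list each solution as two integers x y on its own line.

√51 = [7; 7,14, …], period ℓ=2 (even) → k=1
i=0: a=7 ⇒ p=7, q=1
i=1: a=7 ⇒ p=50, q=7
→ (50, 7).  Check: 50²=2500, 51·7²=2499, difference 1.
(50+7√51)^2 = 4999 + 700√51
(50+7√51)^3 = 499850 + 69993√51
(50+7√51)^4 = 49980001 + 6998600√51
(50+7√51)^5 = 4997500250 + 699790007√51

50 7
4999 700
499850 69993
49980001 6998600
4997500250 699790007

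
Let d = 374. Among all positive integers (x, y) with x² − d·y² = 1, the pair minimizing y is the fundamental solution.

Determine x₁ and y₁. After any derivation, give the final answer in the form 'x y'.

√374 → a₀=19, period (2,1,18,1,2,38); ℓ=6 even so k=5
a_0=19:  p_0=19·1+0=19,  q_0=19·0+1=1
…
a_2=1:  p_2=1·39+19=58,  q_2=1·2+1=3
…
a_4=1:  p_4=1·1083+58=1141,  q_4=1·56+3=59
a_5=2:  p_5=2·1141+1083=3365,  q_5=2·59+56=174
→ (3365, 174).  Check: 3365²=11323225, 374·174²=11323224, difference 1.

3365 174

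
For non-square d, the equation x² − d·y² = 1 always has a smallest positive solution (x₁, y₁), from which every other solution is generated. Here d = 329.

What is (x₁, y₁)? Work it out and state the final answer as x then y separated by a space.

2376415 131016

[18; 7,4,2,1,1,4,1,1,2,4,7,36] for √329; ℓ=12 ⇒ convergent index 11
a_0=18:  p_0=18·1+0=18,  q_0=18·0+1=1
a_1=7:  p_1=7·18+1=127,  q_1=7·1+0=7
…
a_5=1:  p_5=1·1705+1179=2884,  q_5=1·94+65=159
…
a_7=1:  p_7=1·13241+2884=16125,  q_7=1·730+159=889
…
a_10=4:  p_10=4·74857+29366=328794,  q_10=4·4127+1619=18127
a_11=7:  p_11=7·328794+74857=2376415,  q_11=7·18127+4127=131016
→ (2376415, 131016).  Check: 2376415²=5647348252225, 329·131016²=5647348252224, difference 1.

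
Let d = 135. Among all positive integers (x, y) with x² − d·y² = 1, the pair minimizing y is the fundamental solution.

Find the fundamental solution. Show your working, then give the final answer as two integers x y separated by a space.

244 21

√135 = [11; 1,1,1,1,1,1,1,22, …], period ℓ=8 (even) → k=7
i=0: a=11 ⇒ p=11, q=1
…
i=5: a=1 ⇒ p=93, q=8
i=6: a=1 ⇒ p=151, q=13
i=7: a=1 ⇒ p=244, q=21
fundamental: x₁=244, y₁=21  (since 59536 − 135·441 = 1)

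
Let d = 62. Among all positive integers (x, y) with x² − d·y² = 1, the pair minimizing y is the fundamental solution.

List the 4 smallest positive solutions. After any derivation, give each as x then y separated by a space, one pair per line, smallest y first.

63 8
7937 1008
999999 127000
125991937 16000992

√62 = [7; 1,6,1,14, …], period ℓ=4 (even) → k=3
i=0: a=7 ⇒ p=7, q=1
i=1: a=1 ⇒ p=8, q=1
i=2: a=6 ⇒ p=55, q=7
i=3: a=1 ⇒ p=63, q=8
fundamental: x₁=63, y₁=8  (since 3969 − 62·64 = 1)
(x_2, y_2) = (63·63 + 62·8·8, 63·8 + 8·63) = (7937, 1008)
(x_3, y_3) = (63·7937 + 62·8·1008, 63·1008 + 8·7937) = (999999, 127000)
(x_4, y_4) = (63·999999 + 62·8·127000, 63·127000 + 8·999999) = (125991937, 16000992)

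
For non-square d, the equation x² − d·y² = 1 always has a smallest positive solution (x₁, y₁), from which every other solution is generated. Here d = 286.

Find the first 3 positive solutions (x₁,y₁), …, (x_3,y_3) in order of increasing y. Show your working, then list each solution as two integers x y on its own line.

d=286: √d = [16; 1,10,3,3,2,3,3,10,1,32] (ℓ=10, even), read p_9/q_9
a_0=16:  p_0=16·1+0=16,  q_0=16·0+1=1
…
a_2=10:  p_2=10·17+16=186,  q_2=10·1+1=11
…
a_4=3:  p_4=3·575+186=1911,  q_4=3·34+11=113
a_5=2:  p_5=2·1911+575=4397,  q_5=2·113+34=260
a_6=3:  p_6=3·4397+1911=15102,  q_6=3·260+113=893
a_7=3:  p_7=3·15102+4397=49703,  q_7=3·893+260=2939
a_8=10:  p_8=10·49703+15102=512132,  q_8=10·2939+893=30283
a_9=1:  p_9=1·512132+49703=561835,  q_9=1·30283+2939=33222
→ (561835, 33222).  Check: 561835²=315658567225, 286·33222²=315658567224, difference 1.
k=2:  x_2 = 561835·561835+286·33222·33222 = 631317134449,  y_2 = 561835·33222+33222·561835 = 37330564740
k=3:  x_3 = 561835·631317134449+286·33222·37330564740 = 709392124465745995,  y_3 = 561835·37330564740+33222·631317134449 = 41947235681362578

561835 33222
631317134449 37330564740
709392124465745995 41947235681362578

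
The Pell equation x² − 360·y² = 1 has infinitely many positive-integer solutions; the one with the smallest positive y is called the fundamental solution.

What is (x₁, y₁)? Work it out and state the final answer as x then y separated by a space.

19 1

√360 → a₀=18, period (1,36); ℓ=2 even so k=1
k=0  a_k=18  p_k/q_k = 18/1
k=1  a_k=1  p_k/q_k = 19/1
→ (19, 1).  Check: 19²=361, 360·1²=360, difference 1.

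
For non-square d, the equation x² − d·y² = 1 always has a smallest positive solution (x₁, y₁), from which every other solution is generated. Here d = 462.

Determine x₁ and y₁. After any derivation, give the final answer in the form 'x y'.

43 2

√462 → a₀=21, period (2,42); ℓ=2 even so k=1
a_0=21:  p_0=21·1+0=21,  q_0=21·0+1=1
a_1=2:  p_1=2·21+1=43,  q_1=2·1+0=2
→ (43, 2).  Check: 43²=1849, 462·2²=1848, difference 1.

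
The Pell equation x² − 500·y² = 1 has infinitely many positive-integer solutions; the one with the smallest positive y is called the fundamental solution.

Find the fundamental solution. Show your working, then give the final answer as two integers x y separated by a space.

930249 41602

d=500: √d = [22; 2,1,3,2,1,…,1,2,44] (ℓ=14, even), read p_13/q_13
a_0=22:  p_0=22·1+0=22,  q_0=22·0+1=1
a_1=2:  p_1=2·22+1=45,  q_1=2·1+0=2
a_2=1:  p_2=1·45+22=67,  q_2=1·2+1=3
a_3=3:  p_3=3·67+45=246,  q_3=3·3+2=11
…
a_5=1:  p_5=1·559+246=805,  q_5=1·25+11=36
a_6=1:  p_6=1·805+559=1364,  q_6=1·36+25=61
a_7=10:  p_7=10·1364+805=14445,  q_7=10·61+36=646
…
a_9=1:  p_9=1·15809+14445=30254,  q_9=1·707+646=1353
a_10=2:  p_10=2·30254+15809=76317,  q_10=2·1353+707=3413
…
a_12=1:  p_12=1·259205+76317=335522,  q_12=1·11592+3413=15005
a_13=2:  p_13=2·335522+259205=930249,  q_13=2·15005+11592=41602
(x₁, y₁) = (930249, 41602);  930249² − 500·41602² = 1 ✓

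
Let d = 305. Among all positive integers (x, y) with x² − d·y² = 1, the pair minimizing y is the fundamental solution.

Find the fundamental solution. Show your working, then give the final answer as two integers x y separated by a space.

489 28

[17; 2,6,2,34] for √305; ℓ=4 ⇒ convergent index 3
a_0=17:  p_0=17·1+0=17,  q_0=17·0+1=1
a_1=2:  p_1=2·17+1=35,  q_1=2·1+0=2
a_2=6:  p_2=6·35+17=227,  q_2=6·2+1=13
a_3=2:  p_3=2·227+35=489,  q_3=2·13+2=28
→ (489, 28).  Check: 489²=239121, 305·28²=239120, difference 1.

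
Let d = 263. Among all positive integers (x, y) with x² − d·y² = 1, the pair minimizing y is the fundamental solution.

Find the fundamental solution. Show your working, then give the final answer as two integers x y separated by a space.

[16; 4,1,1,1,1,15,1,1,1,1,4,32] for √263; ℓ=12 ⇒ convergent index 11
step 0: (16, 1)  from 16·(1,0) + (0,1)
…
step 3: (146, 9)  from 1·(81,5) + (65,4)
…
step 7: (6195, 382)  from 1·(5822,359) + (373,23)
step 8: (12017, 741)  from 1·(6195,382) + (5822,359)
…
step 10: (30229, 1864)  from 1·(18212,1123) + (12017,741)
step 11: (139128, 8579)  from 4·(30229,1864) + (18212,1123)
→ (139128, 8579).  Check: 139128²=19356600384, 263·8579²=19356600383, difference 1.

139128 8579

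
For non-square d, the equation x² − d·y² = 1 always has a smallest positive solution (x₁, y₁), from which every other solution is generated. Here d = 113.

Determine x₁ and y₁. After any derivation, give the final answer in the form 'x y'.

1204353 113296

d=113: √d = [10; 1,1,1,2,2,1,1,1,20] (ℓ=9, odd), read p_17/q_17
k=0  a_k=10  p_k/q_k = 10/1
k=1  a_k=1  p_k/q_k = 11/1
k=2  a_k=1  p_k/q_k = 21/2
…
k=5  a_k=2  p_k/q_k = 202/19
k=6  a_k=1  p_k/q_k = 287/27
…
k=10  a_k=1  p_k/q_k = 16785/1579
k=11  a_k=1  p_k/q_k = 32794/3085
k=12  a_k=1  p_k/q_k = 49579/4664
…
k=16  a_k=1  p_k/q_k = 758918/71393
k=17  a_k=1  p_k/q_k = 1204353/113296
(x₁, y₁) = (1204353, 113296);  1204353² − 113·113296² = 1 ✓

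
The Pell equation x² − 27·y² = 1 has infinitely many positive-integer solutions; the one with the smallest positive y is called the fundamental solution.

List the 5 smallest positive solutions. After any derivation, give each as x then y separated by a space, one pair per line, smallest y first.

d=27: √d = [5; 5,10] (ℓ=2, even), read p_1/q_1
step 0: (5, 1)  from 5·(1,0) + (0,1)
step 1: (26, 5)  from 5·(5,1) + (1,0)
(x₁, y₁) = (26, 5);  26² − 27·5² = 1 ✓
(26+5√27)^2 = 1351 + 260√27
(26+5√27)^3 = 70226 + 13515√27
(26+5√27)^4 = 3650401 + 702520√27
(26+5√27)^5 = 189750626 + 36517525√27

26 5
1351 260
70226 13515
3650401 702520
189750626 36517525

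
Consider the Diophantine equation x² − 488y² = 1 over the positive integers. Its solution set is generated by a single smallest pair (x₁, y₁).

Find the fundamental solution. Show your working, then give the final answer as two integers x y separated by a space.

243 11

√488 → a₀=22, period (11,44); ℓ=2 even so k=1
a_0=22:  p_0=22·1+0=22,  q_0=22·0+1=1
a_1=11:  p_1=11·22+1=243,  q_1=11·1+0=11
→ (243, 11).  Check: 243²=59049, 488·11²=59048, difference 1.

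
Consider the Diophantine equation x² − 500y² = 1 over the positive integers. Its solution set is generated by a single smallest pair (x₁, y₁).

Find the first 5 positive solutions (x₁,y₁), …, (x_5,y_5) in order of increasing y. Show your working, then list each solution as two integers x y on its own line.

930249 41602
1730726404001 77400437796
3220013013190122249 144003359718540806
5990827771012465337616001 267917962749548332043592
11145923086309929722690704506249 498460833859465169310720288010

√500 → a₀=22, period (2,1,3,2,1,…,1,2,44); ℓ=14 even so k=13
i=0: a=22 ⇒ p=22, q=1
…
i=2: a=1 ⇒ p=67, q=3
…
i=7: a=10 ⇒ p=14445, q=646
…
i=12: a=1 ⇒ p=335522, q=15005
i=13: a=2 ⇒ p=930249, q=41602
fundamental: x₁=930249, y₁=41602  (since 865363202001 − 500·1730726404 = 1)
k=2:  x_2 = 930249·930249+500·41602·41602 = 1730726404001,  y_2 = 930249·41602+41602·930249 = 77400437796
k=3:  x_3 = 930249·1730726404001+500·41602·77400437796 = 3220013013190122249,  y_3 = 930249·77400437796+41602·1730726404001 = 144003359718540806
k=4:  x_4 = 930249·3220013013190122249+500·41602·144003359718540806 = 5990827771012465337616001,  y_4 = 930249·144003359718540806+41602·3220013013190122249 = 267917962749548332043592
k=5:  x_5 = 930249·5990827771012465337616001+500·41602·267917962749548332043592 = 11145923086309929722690704506249,  y_5 = 930249·267917962749548332043592+41602·5990827771012465337616001 = 498460833859465169310720288010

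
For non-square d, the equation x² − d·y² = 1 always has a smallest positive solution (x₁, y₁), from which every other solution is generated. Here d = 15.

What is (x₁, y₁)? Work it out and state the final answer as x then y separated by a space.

√15 = [3; 1,6, …], period ℓ=2 (even) → k=1
a_0=3:  p_0=3·1+0=3,  q_0=3·0+1=1
a_1=1:  p_1=1·3+1=4,  q_1=1·1+0=1
fundamental: x₁=4, y₁=1  (since 16 − 15·1 = 1)

4 1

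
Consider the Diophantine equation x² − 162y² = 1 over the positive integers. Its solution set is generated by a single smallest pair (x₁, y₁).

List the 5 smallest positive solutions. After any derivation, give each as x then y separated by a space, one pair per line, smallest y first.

d=162: √d = [12; 1,2,1,2,12,2,1,2,1,24] (ℓ=10, even), read p_9/q_9
k=0  a_k=12  p_k/q_k = 12/1
k=1  a_k=1  p_k/q_k = 13/1
…
k=3  a_k=1  p_k/q_k = 51/4
k=4  a_k=2  p_k/q_k = 140/11
…
k=6  a_k=2  p_k/q_k = 3602/283
k=7  a_k=1  p_k/q_k = 5333/419
k=8  a_k=2  p_k/q_k = 14268/1121
k=9  a_k=1  p_k/q_k = 19601/1540
(x₁, y₁) = (19601, 1540);  19601² − 162·1540² = 1 ✓
k=2:  x_2 = 19601·19601+162·1540·1540 = 768398401,  y_2 = 19601·1540+1540·19601 = 60371080
k=3:  x_3 = 19601·768398401+162·1540·60371080 = 30122754096401,  y_3 = 19601·60371080+1540·768398401 = 2366667076620
k=4:  x_4 = 19601·30122754096401+162·1540·2366667076620 = 1180872205318713601,  y_4 = 19601·2366667076620+1540·30122754096401 = 92778082677286160
k=5:  x_5 = 19601·1180872205318713601+162·1540·92778082677286160 = 46292552162781456490001,  y_5 = 19601·92778082677286160+1540·1180872205318713601 = 3637086394748304967700

19601 1540
768398401 60371080
30122754096401 2366667076620
1180872205318713601 92778082677286160
46292552162781456490001 3637086394748304967700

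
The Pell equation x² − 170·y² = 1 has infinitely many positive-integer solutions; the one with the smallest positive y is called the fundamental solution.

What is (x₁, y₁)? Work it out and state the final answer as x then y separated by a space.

√170 = [13; 26, …], period ℓ=1 (odd) → k=1
a_0=13:  p_0=13·1+0=13,  q_0=13·0+1=1
a_1=26:  p_1=26·13+1=339,  q_1=26·1+0=26
fundamental: x₁=339, y₁=26  (since 114921 − 170·676 = 1)

339 26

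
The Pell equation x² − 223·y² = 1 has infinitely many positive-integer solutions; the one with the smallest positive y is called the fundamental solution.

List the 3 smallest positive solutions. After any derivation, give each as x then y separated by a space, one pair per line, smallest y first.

[14; 1,13,1,28] for √223; ℓ=4 ⇒ convergent index 3
i=0: a=14 ⇒ p=14, q=1
i=1: a=1 ⇒ p=15, q=1
i=2: a=13 ⇒ p=209, q=14
i=3: a=1 ⇒ p=224, q=15
→ (224, 15).  Check: 224²=50176, 223·15²=50175, difference 1.
k=2:  x_2 = 224·224+223·15·15 = 100351,  y_2 = 224·15+15·224 = 6720
k=3:  x_3 = 224·100351+223·15·6720 = 44957024,  y_3 = 224·6720+15·100351 = 3010545

224 15
100351 6720
44957024 3010545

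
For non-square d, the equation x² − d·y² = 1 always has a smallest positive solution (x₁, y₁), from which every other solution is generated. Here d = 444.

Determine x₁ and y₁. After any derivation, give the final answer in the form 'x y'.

[21; 14,42] for √444; ℓ=2 ⇒ convergent index 1
k=0  a_k=21  p_k/q_k = 21/1
k=1  a_k=14  p_k/q_k = 295/14
fundamental: x₁=295, y₁=14  (since 87025 − 444·196 = 1)

295 14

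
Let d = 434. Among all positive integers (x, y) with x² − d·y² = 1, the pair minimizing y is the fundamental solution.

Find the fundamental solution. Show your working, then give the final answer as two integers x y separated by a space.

125 6

[20; 1,4,1,40] for √434; ℓ=4 ⇒ convergent index 3
k=0  a_k=20  p_k/q_k = 20/1
…
k=2  a_k=4  p_k/q_k = 104/5
k=3  a_k=1  p_k/q_k = 125/6
fundamental: x₁=125, y₁=6  (since 15625 − 434·36 = 1)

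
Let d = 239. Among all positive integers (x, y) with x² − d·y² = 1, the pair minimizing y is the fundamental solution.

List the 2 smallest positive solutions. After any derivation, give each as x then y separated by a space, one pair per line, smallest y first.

6195120 400729
76759023628799 4965128484960

[15; 2,5,1,2,4,15,4,2,1,5,2,30] for √239; ℓ=12 ⇒ convergent index 11
step 0: (15, 1)  from 15·(1,0) + (0,1)
…
step 2: (170, 11)  from 5·(31,2) + (15,1)
…
step 5: (2489, 161)  from 4·(572,37) + (201,13)
…
step 9: (500258, 32359)  from 1·(346141,22390) + (154117,9969)
step 10: (2847431, 184185)  from 5·(500258,32359) + (346141,22390)
step 11: (6195120, 400729)  from 2·(2847431,184185) + (500258,32359)
(x₁, y₁) = (6195120, 400729);  6195120² − 239·400729² = 1 ✓
(6195120+400729√239)^2 = 76759023628799 + 4965128484960√239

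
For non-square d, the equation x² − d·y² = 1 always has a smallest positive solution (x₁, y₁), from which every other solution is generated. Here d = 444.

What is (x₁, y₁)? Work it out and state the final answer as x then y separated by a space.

[21; 14,42] for √444; ℓ=2 ⇒ convergent index 1
k=0  a_k=21  p_k/q_k = 21/1
k=1  a_k=14  p_k/q_k = 295/14
fundamental: x₁=295, y₁=14  (since 87025 − 444·196 = 1)

295 14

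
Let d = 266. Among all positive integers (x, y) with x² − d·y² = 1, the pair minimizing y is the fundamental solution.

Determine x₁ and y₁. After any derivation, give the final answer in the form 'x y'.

√266 → a₀=16, period (3,4,3,32); ℓ=4 even so k=3
step 0: (16, 1)  from 16·(1,0) + (0,1)
…
step 2: (212, 13)  from 4·(49,3) + (16,1)
step 3: (685, 42)  from 3·(212,13) + (49,3)
→ (685, 42).  Check: 685²=469225, 266·42²=469224, difference 1.

685 42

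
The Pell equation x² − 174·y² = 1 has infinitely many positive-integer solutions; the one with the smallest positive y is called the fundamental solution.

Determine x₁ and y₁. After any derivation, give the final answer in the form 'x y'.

[13; 5,4,5,26] for √174; ℓ=4 ⇒ convergent index 3
k=0  a_k=13  p_k/q_k = 13/1
k=1  a_k=5  p_k/q_k = 66/5
k=2  a_k=4  p_k/q_k = 277/21
k=3  a_k=5  p_k/q_k = 1451/110
fundamental: x₁=1451, y₁=110  (since 2105401 − 174·12100 = 1)

1451 110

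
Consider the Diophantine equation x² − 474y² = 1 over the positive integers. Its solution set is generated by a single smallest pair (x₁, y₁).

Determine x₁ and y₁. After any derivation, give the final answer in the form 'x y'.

193549 8890

√474 = [21; 1,3,2,1,1,…,3,1,42, …], period ℓ=14 (even) → k=13
a_0=21:  p_0=21·1+0=21,  q_0=21·0+1=1
…
a_4=1:  p_4=1·196+87=283,  q_4=1·9+4=13
…
a_11=2:  p_11=2·16677+10864=44218,  q_11=2·766+499=2031
a_12=3:  p_12=3·44218+16677=149331,  q_12=3·2031+766=6859
a_13=1:  p_13=1·149331+44218=193549,  q_13=1·6859+2031=8890
(x₁, y₁) = (193549, 8890);  193549² − 474·8890² = 1 ✓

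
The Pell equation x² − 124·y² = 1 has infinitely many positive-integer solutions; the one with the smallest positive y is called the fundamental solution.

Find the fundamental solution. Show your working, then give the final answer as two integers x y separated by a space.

√124 → a₀=11, period (7,2,1,1,1,…,2,7,22); ℓ=16 even so k=15
i=0: a=11 ⇒ p=11, q=1
…
i=6: a=3 ⇒ p=2383, q=214
…
i=8: a=4 ⇒ p=14543, q=1306
…
i=12: a=1 ⇒ p=152167, q=13665
i=13: a=1 ⇒ p=237042, q=21287
i=14: a=2 ⇒ p=626251, q=56239
i=15: a=7 ⇒ p=4620799, q=414960
fundamental: x₁=4620799, y₁=414960  (since 21351783398401 − 124·172191801600 = 1)

4620799 414960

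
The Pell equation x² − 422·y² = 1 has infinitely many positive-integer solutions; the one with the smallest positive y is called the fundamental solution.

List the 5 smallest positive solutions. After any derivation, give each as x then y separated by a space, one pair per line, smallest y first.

7022501 341850
98631040590001 4801283933700
1385273162348638202501 67434042451384025550
19456164335732849620362360001 947111261097768740333867400
273261867007695159110526238300562501 13302179556340616719484196916709250

√422 = [20; 1,1,5,2,1,…,1,1,40, …], period ℓ=14 (even) → k=13
step 0: (20, 1)  from 20·(1,0) + (0,1)
…
step 2: (41, 2)  from 1·(21,1) + (20,1)
…
step 6: (2650, 129)  from 3·(719,35) + (493,24)
…
step 8: (163807, 7974)  from 3·(53719,2615) + (2650,129)
step 9: (217526, 10589)  from 1·(163807,7974) + (53719,2615)
step 10: (598859, 29152)  from 2·(217526,10589) + (163807,7974)
step 11: (3211821, 156349)  from 5·(598859,29152) + (217526,10589)
step 12: (3810680, 185501)  from 1·(3211821,156349) + (598859,29152)
step 13: (7022501, 341850)  from 1·(3810680,185501) + (3211821,156349)
fundamental: x₁=7022501, y₁=341850  (since 49315520295001 − 422·116861422500 = 1)
(7022501+341850√422)^2 = 98631040590001 + 4801283933700√422
(7022501+341850√422)^3 = 1385273162348638202501 + 67434042451384025550√422
(7022501+341850√422)^4 = 19456164335732849620362360001 + 947111261097768740333867400√422
(7022501+341850√422)^5 = 273261867007695159110526238300562501 + 13302179556340616719484196916709250√422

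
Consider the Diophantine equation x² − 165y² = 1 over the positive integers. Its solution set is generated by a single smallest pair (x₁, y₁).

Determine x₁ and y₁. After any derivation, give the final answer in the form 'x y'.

√165 → a₀=12, period (1,5,2,5,1,24); ℓ=6 even so k=5
step 0: (12, 1)  from 12·(1,0) + (0,1)
step 1: (13, 1)  from 1·(12,1) + (1,0)
…
step 3: (167, 13)  from 2·(77,6) + (13,1)
step 4: (912, 71)  from 5·(167,13) + (77,6)
step 5: (1079, 84)  from 1·(912,71) + (167,13)
(x₁, y₁) = (1079, 84);  1079² − 165·84² = 1 ✓

1079 84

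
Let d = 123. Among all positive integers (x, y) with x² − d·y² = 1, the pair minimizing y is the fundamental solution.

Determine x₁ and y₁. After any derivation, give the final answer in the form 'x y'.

√123 = [11; 11,22, …], period ℓ=2 (even) → k=1
step 0: (11, 1)  from 11·(1,0) + (0,1)
step 1: (122, 11)  from 11·(11,1) + (1,0)
→ (122, 11).  Check: 122²=14884, 123·11²=14883, difference 1.

122 11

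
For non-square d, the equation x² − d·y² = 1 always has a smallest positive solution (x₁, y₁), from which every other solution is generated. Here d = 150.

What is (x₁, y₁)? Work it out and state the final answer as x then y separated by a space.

√150 → a₀=12, period (4,24); ℓ=2 even so k=1
i=0: a=12 ⇒ p=12, q=1
i=1: a=4 ⇒ p=49, q=4
fundamental: x₁=49, y₁=4  (since 2401 − 150·16 = 1)

49 4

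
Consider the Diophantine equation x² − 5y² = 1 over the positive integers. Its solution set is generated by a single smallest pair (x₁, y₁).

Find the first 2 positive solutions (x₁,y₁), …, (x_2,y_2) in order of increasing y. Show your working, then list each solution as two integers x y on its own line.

9 4
161 72

√5 = [2; 4, …], period ℓ=1 (odd) → k=1
k=0  a_k=2  p_k/q_k = 2/1
k=1  a_k=4  p_k/q_k = 9/4
(x₁, y₁) = (9, 4);  9² − 5·4² = 1 ✓
(9+4√5)^2 = 161 + 72√5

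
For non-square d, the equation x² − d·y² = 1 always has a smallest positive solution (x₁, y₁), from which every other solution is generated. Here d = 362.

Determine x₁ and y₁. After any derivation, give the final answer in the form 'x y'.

723 38

√362 = [19; 38, …], period ℓ=1 (odd) → k=1
k=0  a_k=19  p_k/q_k = 19/1
k=1  a_k=38  p_k/q_k = 723/38
(x₁, y₁) = (723, 38);  723² − 362·38² = 1 ✓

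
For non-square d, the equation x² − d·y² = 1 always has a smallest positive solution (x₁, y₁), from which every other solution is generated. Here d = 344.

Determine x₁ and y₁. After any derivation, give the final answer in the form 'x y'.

10405 561

√344 = [18; 1,1,4,1,3,1,4,1,1,36, …], period ℓ=10 (even) → k=9
step 0: (18, 1)  from 18·(1,0) + (0,1)
step 1: (19, 1)  from 1·(18,1) + (1,0)
step 2: (37, 2)  from 1·(19,1) + (18,1)
step 3: (167, 9)  from 4·(37,2) + (19,1)
step 4: (204, 11)  from 1·(167,9) + (37,2)
step 5: (779, 42)  from 3·(204,11) + (167,9)
…
step 7: (4711, 254)  from 4·(983,53) + (779,42)
step 8: (5694, 307)  from 1·(4711,254) + (983,53)
step 9: (10405, 561)  from 1·(5694,307) + (4711,254)
fundamental: x₁=10405, y₁=561  (since 108264025 − 344·314721 = 1)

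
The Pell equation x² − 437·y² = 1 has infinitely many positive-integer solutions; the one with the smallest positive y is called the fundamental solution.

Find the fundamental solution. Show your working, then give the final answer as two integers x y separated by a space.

√437 → a₀=20, period (1,9,2,9,1,40); ℓ=6 even so k=5
step 0: (20, 1)  from 20·(1,0) + (0,1)
…
step 2: (209, 10)  from 9·(21,1) + (20,1)
step 3: (439, 21)  from 2·(209,10) + (21,1)
step 4: (4160, 199)  from 9·(439,21) + (209,10)
step 5: (4599, 220)  from 1·(4160,199) + (439,21)
fundamental: x₁=4599, y₁=220  (since 21150801 − 437·48400 = 1)

4599 220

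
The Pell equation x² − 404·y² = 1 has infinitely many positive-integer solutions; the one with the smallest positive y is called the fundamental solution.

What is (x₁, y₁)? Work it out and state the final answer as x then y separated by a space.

d=404: √d = [20; 10,40] (ℓ=2, even), read p_1/q_1
i=0: a=20 ⇒ p=20, q=1
i=1: a=10 ⇒ p=201, q=10
(x₁, y₁) = (201, 10);  201² − 404·10² = 1 ✓

201 10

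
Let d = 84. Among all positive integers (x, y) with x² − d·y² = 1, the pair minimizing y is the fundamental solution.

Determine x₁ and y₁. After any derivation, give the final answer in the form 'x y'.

√84 = [9; 6,18, …], period ℓ=2 (even) → k=1
a_0=9:  p_0=9·1+0=9,  q_0=9·0+1=1
a_1=6:  p_1=6·9+1=55,  q_1=6·1+0=6
fundamental: x₁=55, y₁=6  (since 3025 − 84·36 = 1)

55 6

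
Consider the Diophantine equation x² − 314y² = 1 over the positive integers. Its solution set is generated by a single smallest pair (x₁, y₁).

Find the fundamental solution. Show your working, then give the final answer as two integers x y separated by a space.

√314 = [17; 1,2,1,1,2,1,34, …], period ℓ=7 (odd) → k=13
a_0=17:  p_0=17·1+0=17,  q_0=17·0+1=1
a_1=1:  p_1=1·17+1=18,  q_1=1·1+0=1
a_2=2:  p_2=2·18+17=53,  q_2=2·1+1=3
…
a_4=1:  p_4=1·71+53=124,  q_4=1·4+3=7
a_5=2:  p_5=2·124+71=319,  q_5=2·7+4=18
a_6=1:  p_6=1·319+124=443,  q_6=1·18+7=25
…
a_8=1:  p_8=1·15381+443=15824,  q_8=1·868+25=893
…
a_10=1:  p_10=1·47029+15824=62853,  q_10=1·2654+893=3547
a_11=1:  p_11=1·62853+47029=109882,  q_11=1·3547+2654=6201
a_12=2:  p_12=2·109882+62853=282617,  q_12=2·6201+3547=15949
a_13=1:  p_13=1·282617+109882=392499,  q_13=1·15949+6201=22150
→ (392499, 22150).  Check: 392499²=154055465001, 314·22150²=154055465000, difference 1.

392499 22150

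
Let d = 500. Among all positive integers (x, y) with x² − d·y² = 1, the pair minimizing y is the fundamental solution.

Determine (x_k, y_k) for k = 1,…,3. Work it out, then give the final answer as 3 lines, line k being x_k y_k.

[22; 2,1,3,2,1,…,1,2,44] for √500; ℓ=14 ⇒ convergent index 13
step 0: (22, 1)  from 22·(1,0) + (0,1)
step 1: (45, 2)  from 2·(22,1) + (1,0)
…
step 7: (14445, 646)  from 10·(1364,61) + (805,36)
step 8: (15809, 707)  from 1·(14445,646) + (1364,61)
…
step 12: (335522, 15005)  from 1·(259205,11592) + (76317,3413)
step 13: (930249, 41602)  from 2·(335522,15005) + (259205,11592)
fundamental: x₁=930249, y₁=41602  (since 865363202001 − 500·1730726404 = 1)
n=2: (930249,41602)∘(930249,41602) = (930249·930249+500·41602·41602, 930249·41602+41602·930249) = (1730726404001,77400437796)
n=3: (1730726404001,77400437796)∘(930249,41602) = (930249·1730726404001+500·41602·77400437796, 930249·77400437796+41602·1730726404001) = (3220013013190122249,144003359718540806)

930249 41602
1730726404001 77400437796
3220013013190122249 144003359718540806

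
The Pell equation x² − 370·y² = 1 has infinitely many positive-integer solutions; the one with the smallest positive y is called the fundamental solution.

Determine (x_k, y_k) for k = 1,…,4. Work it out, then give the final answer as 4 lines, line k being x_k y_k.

213859 11118
91471343761 4755368724
39123940210553539 2033956799880714
16734013458886067250241 869959934526623861928

d=370: √d = [19; 4,4,38] (ℓ=3, odd), read p_5/q_5
i=0: a=19 ⇒ p=19, q=1
i=1: a=4 ⇒ p=77, q=4
i=2: a=4 ⇒ p=327, q=17
…
i=4: a=4 ⇒ p=50339, q=2617
i=5: a=4 ⇒ p=213859, q=11118
(x₁, y₁) = (213859, 11118);  213859² − 370·11118² = 1 ✓
(x_2, y_2) = (213859·213859 + 370·11118·11118, 213859·11118 + 11118·213859) = (91471343761, 4755368724)
(x_3, y_3) = (213859·91471343761 + 370·11118·4755368724, 213859·4755368724 + 11118·91471343761) = (39123940210553539, 2033956799880714)
(x_4, y_4) = (213859·39123940210553539 + 370·11118·2033956799880714, 213859·2033956799880714 + 11118·39123940210553539) = (16734013458886067250241, 869959934526623861928)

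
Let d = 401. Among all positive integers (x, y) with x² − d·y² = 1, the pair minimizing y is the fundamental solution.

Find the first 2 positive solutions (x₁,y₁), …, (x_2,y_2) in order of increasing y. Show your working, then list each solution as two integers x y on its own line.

√401 → a₀=20, period (40); ℓ=1 odd so k=1
k=0  a_k=20  p_k/q_k = 20/1
k=1  a_k=40  p_k/q_k = 801/40
fundamental: x₁=801, y₁=40  (since 641601 − 401·1600 = 1)
(801+40√401)^2 = 1283201 + 64080√401

801 40
1283201 64080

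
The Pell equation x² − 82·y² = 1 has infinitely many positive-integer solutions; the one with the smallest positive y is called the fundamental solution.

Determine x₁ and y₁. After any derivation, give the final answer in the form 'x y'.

d=82: √d = [9; 18] (ℓ=1, odd), read p_1/q_1
i=0: a=9 ⇒ p=9, q=1
i=1: a=18 ⇒ p=163, q=18
(x₁, y₁) = (163, 18);  163² − 82·18² = 1 ✓

163 18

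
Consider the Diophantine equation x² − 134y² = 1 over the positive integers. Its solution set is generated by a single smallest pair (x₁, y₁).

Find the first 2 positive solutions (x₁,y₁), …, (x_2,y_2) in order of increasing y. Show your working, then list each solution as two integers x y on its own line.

d=134: √d = [11; 1,1,2,1,3,…,1,1,22] (ℓ=14, even), read p_13/q_13
k=0  a_k=11  p_k/q_k = 11/1
k=1  a_k=1  p_k/q_k = 12/1
k=2  a_k=1  p_k/q_k = 23/2
k=3  a_k=2  p_k/q_k = 58/5
k=4  a_k=1  p_k/q_k = 81/7
k=5  a_k=3  p_k/q_k = 301/26
k=6  a_k=1  p_k/q_k = 382/33
k=7  a_k=10  p_k/q_k = 4121/356
k=8  a_k=1  p_k/q_k = 4503/389
…
k=11  a_k=2  p_k/q_k = 61896/5347
k=12  a_k=1  p_k/q_k = 84029/7259
k=13  a_k=1  p_k/q_k = 145925/12606
→ (145925, 12606).  Check: 145925²=21294105625, 134·12606²=21294105624, difference 1.
(145925+12606√134)^2 = 42588211249 + 3679061100√134

145925 12606
42588211249 3679061100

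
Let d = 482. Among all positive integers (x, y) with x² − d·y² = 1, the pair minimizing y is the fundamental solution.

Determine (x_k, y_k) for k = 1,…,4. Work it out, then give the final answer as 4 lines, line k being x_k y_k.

483 22
466577 21252
450712899 20529410
435388193857 19831388808

√482 → a₀=21, period (1,20,1,42); ℓ=4 even so k=3
k=0  a_k=21  p_k/q_k = 21/1
…
k=2  a_k=20  p_k/q_k = 461/21
k=3  a_k=1  p_k/q_k = 483/22
→ (483, 22).  Check: 483²=233289, 482·22²=233288, difference 1.
(483+22√482)^2 = 466577 + 21252√482
(483+22√482)^3 = 450712899 + 20529410√482
(483+22√482)^4 = 435388193857 + 19831388808√482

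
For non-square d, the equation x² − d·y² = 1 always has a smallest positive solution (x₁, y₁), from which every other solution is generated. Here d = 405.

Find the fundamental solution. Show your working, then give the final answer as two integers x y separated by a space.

161 8

d=405: √d = [20; 8,40] (ℓ=2, even), read p_1/q_1
i=0: a=20 ⇒ p=20, q=1
i=1: a=8 ⇒ p=161, q=8
→ (161, 8).  Check: 161²=25921, 405·8²=25920, difference 1.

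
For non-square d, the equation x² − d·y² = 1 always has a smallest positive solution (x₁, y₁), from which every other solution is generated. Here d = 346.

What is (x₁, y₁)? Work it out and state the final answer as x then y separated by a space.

17299 930

√346 → a₀=18, period (1,1,1,1,36); ℓ=5 odd so k=9
a_0=18:  p_0=18·1+0=18,  q_0=18·0+1=1
…
a_2=1:  p_2=1·19+18=37,  q_2=1·1+1=2
a_3=1:  p_3=1·37+19=56,  q_3=1·2+1=3
a_4=1:  p_4=1·56+37=93,  q_4=1·3+2=5
…
a_6=1:  p_6=1·3404+93=3497,  q_6=1·183+5=188
a_7=1:  p_7=1·3497+3404=6901,  q_7=1·188+183=371
a_8=1:  p_8=1·6901+3497=10398,  q_8=1·371+188=559
a_9=1:  p_9=1·10398+6901=17299,  q_9=1·559+371=930
fundamental: x₁=17299, y₁=930  (since 299255401 − 346·864900 = 1)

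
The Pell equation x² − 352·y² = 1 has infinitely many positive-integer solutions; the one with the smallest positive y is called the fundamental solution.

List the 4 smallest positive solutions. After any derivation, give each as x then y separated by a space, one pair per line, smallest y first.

√352 → a₀=18, period (1,3,5,9,5,3,1,36); ℓ=8 even so k=7
k=0  a_k=18  p_k/q_k = 18/1
k=1  a_k=1  p_k/q_k = 19/1
k=2  a_k=3  p_k/q_k = 75/4
…
k=6  a_k=3  p_k/q_k = 59118/3151
k=7  a_k=1  p_k/q_k = 77617/4137
fundamental: x₁=77617, y₁=4137  (since 6024398689 − 352·17114769 = 1)
(x_2, y_2) = (77617·77617 + 352·4137·4137, 77617·4137 + 4137·77617) = (12048797377, 642203058)
(x_3, y_3) = (77617·12048797377 + 352·4137·642203058, 77617·642203058 + 4137·12048797377) = (1870383011943601, 99691749501435)
(x_4, y_4) = (77617·1870383011943601 + 352·4137·99691749501435, 77617·99691749501435 + 4137·1870383011943601) = (290347036464004160257, 15475549041463557732)

77617 4137
12048797377 642203058
1870383011943601 99691749501435
290347036464004160257 15475549041463557732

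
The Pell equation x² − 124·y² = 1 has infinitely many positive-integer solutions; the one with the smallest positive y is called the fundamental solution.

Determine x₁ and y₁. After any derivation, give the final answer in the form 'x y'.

√124 = [11; 7,2,1,1,1,…,2,7,22, …], period ℓ=16 (even) → k=15
step 0: (11, 1)  from 11·(1,0) + (0,1)
…
step 6: (2383, 214)  from 3·(657,59) + (412,37)
step 7: (3040, 273)  from 1·(2383,214) + (657,59)
…
step 9: (17583, 1579)  from 1·(14543,1306) + (3040,273)
…
step 11: (84875, 7622)  from 1·(67292,6043) + (17583,1579)
step 12: (152167, 13665)  from 1·(84875,7622) + (67292,6043)
step 13: (237042, 21287)  from 1·(152167,13665) + (84875,7622)
step 14: (626251, 56239)  from 2·(237042,21287) + (152167,13665)
step 15: (4620799, 414960)  from 7·(626251,56239) + (237042,21287)
→ (4620799, 414960).  Check: 4620799²=21351783398401, 124·414960²=21351783398400, difference 1.

4620799 414960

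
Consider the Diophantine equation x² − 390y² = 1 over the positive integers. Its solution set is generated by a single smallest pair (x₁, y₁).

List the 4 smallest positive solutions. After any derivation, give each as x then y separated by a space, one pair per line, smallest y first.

√390 = [19; 1,2,1,38, …], period ℓ=4 (even) → k=3
a_0=19:  p_0=19·1+0=19,  q_0=19·0+1=1
a_1=1:  p_1=1·19+1=20,  q_1=1·1+0=1
a_2=2:  p_2=2·20+19=59,  q_2=2·1+1=3
a_3=1:  p_3=1·59+20=79,  q_3=1·3+1=4
(x₁, y₁) = (79, 4);  79² − 390·4² = 1 ✓
(x_2, y_2) = (79·79 + 390·4·4, 79·4 + 4·79) = (12481, 632)
(x_3, y_3) = (79·12481 + 390·4·632, 79·632 + 4·12481) = (1971919, 99852)
(x_4, y_4) = (79·1971919 + 390·4·99852, 79·99852 + 4·1971919) = (311550721, 15775984)

79 4
12481 632
1971919 99852
311550721 15775984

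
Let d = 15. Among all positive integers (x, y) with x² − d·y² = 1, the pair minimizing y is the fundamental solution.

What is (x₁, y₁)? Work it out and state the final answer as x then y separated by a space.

[3; 1,6] for √15; ℓ=2 ⇒ convergent index 1
i=0: a=3 ⇒ p=3, q=1
i=1: a=1 ⇒ p=4, q=1
fundamental: x₁=4, y₁=1  (since 16 − 15·1 = 1)

4 1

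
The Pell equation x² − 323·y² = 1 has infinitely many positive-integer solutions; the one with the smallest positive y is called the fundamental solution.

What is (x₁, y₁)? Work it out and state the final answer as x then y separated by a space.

√323 = [17; 1,34, …], period ℓ=2 (even) → k=1
step 0: (17, 1)  from 17·(1,0) + (0,1)
step 1: (18, 1)  from 1·(17,1) + (1,0)
fundamental: x₁=18, y₁=1  (since 324 − 323·1 = 1)

18 1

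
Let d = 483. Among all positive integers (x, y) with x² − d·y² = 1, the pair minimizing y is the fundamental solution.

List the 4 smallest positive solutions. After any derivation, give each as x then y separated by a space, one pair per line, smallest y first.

22 1
967 44
42526 1935
1870177 85096

d=483: √d = [21; 1,42] (ℓ=2, even), read p_1/q_1
i=0: a=21 ⇒ p=21, q=1
i=1: a=1 ⇒ p=22, q=1
(x₁, y₁) = (22, 1);  22² − 483·1² = 1 ✓
n=2: (22,1)∘(22,1) = (22·22+483·1·1, 22·1+1·22) = (967,44)
n=3: (967,44)∘(22,1) = (22·967+483·1·44, 22·44+1·967) = (42526,1935)
n=4: (42526,1935)∘(22,1) = (22·42526+483·1·1935, 22·1935+1·42526) = (1870177,85096)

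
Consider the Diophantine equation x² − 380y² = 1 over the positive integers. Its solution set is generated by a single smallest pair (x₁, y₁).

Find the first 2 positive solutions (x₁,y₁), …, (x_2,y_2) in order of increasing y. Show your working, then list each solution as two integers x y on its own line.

39 2
3041 156

[19; 2,38] for √380; ℓ=2 ⇒ convergent index 1
k=0  a_k=19  p_k/q_k = 19/1
k=1  a_k=2  p_k/q_k = 39/2
→ (39, 2).  Check: 39²=1521, 380·2²=1520, difference 1.
n=2: (39,2)∘(39,2) = (39·39+380·2·2, 39·2+2·39) = (3041,156)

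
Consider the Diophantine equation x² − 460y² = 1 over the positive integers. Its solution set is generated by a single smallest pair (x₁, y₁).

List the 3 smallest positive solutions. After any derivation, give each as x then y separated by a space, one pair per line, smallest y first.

[21; 2,4,3,1,2,10,2,1,3,4,2,42] for √460; ℓ=12 ⇒ convergent index 11
i=0: a=21 ⇒ p=21, q=1
…
i=2: a=4 ⇒ p=193, q=9
…
i=4: a=1 ⇒ p=815, q=38
i=5: a=2 ⇒ p=2252, q=105
…
i=7: a=2 ⇒ p=48922, q=2281
i=8: a=1 ⇒ p=72257, q=3369
i=9: a=3 ⇒ p=265693, q=12388
i=10: a=4 ⇒ p=1135029, q=52921
i=11: a=2 ⇒ p=2535751, q=118230
fundamental: x₁=2535751, y₁=118230  (since 6430033134001 − 460·13978332900 = 1)
(2535751+118230√460)^2 = 12860066268001 + 599603681460√460
(2535751+118230√460)^3 = 65219851798297071751 + 3040891269731634690√460

2535751 118230
12860066268001 599603681460
65219851798297071751 3040891269731634690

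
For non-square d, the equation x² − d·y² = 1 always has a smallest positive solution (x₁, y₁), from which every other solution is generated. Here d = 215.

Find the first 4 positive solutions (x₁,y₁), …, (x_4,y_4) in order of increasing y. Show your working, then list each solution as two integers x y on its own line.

44 3
3871 264
340604 23229
29969281 2043888

d=215: √d = [14; 1,1,1,28] (ℓ=4, even), read p_3/q_3
a_0=14:  p_0=14·1+0=14,  q_0=14·0+1=1
a_1=1:  p_1=1·14+1=15,  q_1=1·1+0=1
a_2=1:  p_2=1·15+14=29,  q_2=1·1+1=2
a_3=1:  p_3=1·29+15=44,  q_3=1·2+1=3
fundamental: x₁=44, y₁=3  (since 1936 − 215·9 = 1)
(x_2, y_2) = (44·44 + 215·3·3, 44·3 + 3·44) = (3871, 264)
(x_3, y_3) = (44·3871 + 215·3·264, 44·264 + 3·3871) = (340604, 23229)
(x_4, y_4) = (44·340604 + 215·3·23229, 44·23229 + 3·340604) = (29969281, 2043888)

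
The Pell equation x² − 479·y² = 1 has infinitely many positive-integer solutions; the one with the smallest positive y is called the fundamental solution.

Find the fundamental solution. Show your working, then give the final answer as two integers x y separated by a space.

2989440 136591

d=479: √d = [21; 1,7,1,3,2,21,2,3,1,7,1,42] (ℓ=12, even), read p_11/q_11
k=0  a_k=21  p_k/q_k = 21/1
…
k=2  a_k=7  p_k/q_k = 175/8
k=3  a_k=1  p_k/q_k = 197/9
…
k=7  a_k=2  p_k/q_k = 75879/3467
…
k=10  a_k=7  p_k/q_k = 2648849/121029
k=11  a_k=1  p_k/q_k = 2989440/136591
fundamental: x₁=2989440, y₁=136591  (since 8936751513600 − 479·18657101281 = 1)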